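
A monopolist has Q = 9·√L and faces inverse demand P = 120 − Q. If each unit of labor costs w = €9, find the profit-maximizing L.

L* = 36

Marginal revenue from the inverse demand is MR = 120 − 2Q.
The marginal product is MP_L = 4.5·L^(-1/2).
A monopolist hires until marginal revenue product equals the wage: MR·MP_L = w.
At L, Q = 9·√L. Substituting and solving: (120 − 18·√L)·4.5·L^(-1/2) = 9 gives L = 36.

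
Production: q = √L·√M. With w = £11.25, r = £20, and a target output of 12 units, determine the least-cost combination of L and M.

Cost minimization requires the marginal rate of technical substitution to equal the input-price ratio: MP_L/MP_M = w/r.
Here MP_L/MP_M = (1/2)·(M/L)/(1/2) = (M/L). Setting this equal to 11.25/20 = 0.5625 gives M = 0.5625L.
Substituting into q = 12: L^(1/2)·(0.5625L)^(1/2) = 12.
Solving, L = 16 and M = 9.

L* = 16, M* = 9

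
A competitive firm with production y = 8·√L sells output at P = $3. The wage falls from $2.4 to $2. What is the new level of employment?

From P·MP_L = w with MP_L = 4·L^(-1/2), the labor demand is L(w) = (12/w)^(2).
At w = 2.4: L = 25. At w = 2: L = 36.

L* = 36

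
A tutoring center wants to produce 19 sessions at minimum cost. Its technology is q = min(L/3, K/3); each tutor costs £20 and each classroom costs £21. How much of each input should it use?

With a fixed-proportions technology, the cost-minimizing bundle uses no slack in either input: L/3 = K/3 = q.
So L = 3·19 = 57 and K = 3·19 = 57.

L* = 57, K* = 57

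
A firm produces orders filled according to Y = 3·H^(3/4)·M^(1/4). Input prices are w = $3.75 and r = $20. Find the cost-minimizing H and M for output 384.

Cost minimization requires the marginal rate of technical substitution to equal the input-price ratio: MP_H/MP_M = w/r.
Here MP_H/MP_M = (3/4)·(M/H)/(1/4) = 3·(M/H). Setting this equal to 3.75/20 = 0.1875 gives M = 0.0625H.
Substituting into Y = 384: 3·H^(3/4)·(0.0625H)^(1/4) = 384.
Solving, H = 256 and M = 16.

H* = 256, M* = 16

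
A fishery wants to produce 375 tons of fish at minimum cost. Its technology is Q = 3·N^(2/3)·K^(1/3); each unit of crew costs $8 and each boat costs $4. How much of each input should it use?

N* = 125, K* = 125

Cost minimization requires the marginal rate of technical substitution to equal the input-price ratio: MP_N/MP_K = w/r.
Here MP_N/MP_K = (2/3)·(K/N)/(1/3) = 2·(K/N). Setting this equal to 8/4 = 2 gives K = N.
Substituting into Q = 375: 3·N^(2/3)·(N)^(1/3) = 375.
Solving, N = 125 and K = 125.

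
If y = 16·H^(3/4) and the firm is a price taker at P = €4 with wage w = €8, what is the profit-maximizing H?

MP_H = (3/4)·16·H^(-1/4) = 12·H^(-1/4).
Profit maximization for a price taker requires P·MP_H = w: 4·12·H^(-1/4) = 8.
So H^(-1/4) = 1/6, which gives H = 1296.

H* = 1296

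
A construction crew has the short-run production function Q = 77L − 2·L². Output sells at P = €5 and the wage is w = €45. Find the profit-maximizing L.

L* = 17

The marginal product of L is MP_L = 77 − 4L.
A price-taking firm hires until the value of the marginal product equals the wage: P·MP_L = w, so 5·(77 − 4L) = 45.
Then 77 − 4L = 9, giving L = 17.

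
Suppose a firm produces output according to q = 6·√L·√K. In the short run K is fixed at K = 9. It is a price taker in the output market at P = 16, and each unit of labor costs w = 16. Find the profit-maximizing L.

L* = 81

With K = 9, MP_L = (1/2)·6·L^(-1/2)·9^(1/2) = 9·L^(-1/2).
Profit maximization for a price taker requires P·MP_L = w: 16·9·L^(-1/2) = 16.
So L^(-1/2) = 1/9, which gives L = 81.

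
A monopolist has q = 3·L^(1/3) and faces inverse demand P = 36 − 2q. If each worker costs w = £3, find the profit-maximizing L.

L* = 8

Marginal revenue from the inverse demand is MR = 36 − 4q.
The marginal product is MP_L = L^(-2/3).
A monopolist hires until marginal revenue product equals the wage: MR·MP_L = w.
At L, q = 3·L^(1/3). Substituting and solving: (36 − 12·L^(1/3))·L^(-2/3) = 3 gives L = 8.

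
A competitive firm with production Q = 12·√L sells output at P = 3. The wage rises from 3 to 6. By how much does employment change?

From P·MP_L = w with MP_L = 6·L^(-1/2), the labor demand is L(w) = (18/w)^(2).
At w = 3: L = 36. At w = 6: L = 9.
ΔL = 9 − 36 = -27.

ΔL = -27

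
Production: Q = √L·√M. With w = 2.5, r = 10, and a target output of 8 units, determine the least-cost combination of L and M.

L* = 16, M* = 4

Cost minimization requires the marginal rate of technical substitution to equal the input-price ratio: MP_L/MP_M = w/r.
Here MP_L/MP_M = (1/2)·(M/L)/(1/2) = (M/L). Setting this equal to 2.5/10 = 0.25 gives M = 0.25L.
Substituting into Q = 8: L^(1/2)·(0.25L)^(1/2) = 8.
Solving, L = 16 and M = 4.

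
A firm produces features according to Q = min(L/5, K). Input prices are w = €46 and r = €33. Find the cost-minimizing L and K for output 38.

With a fixed-proportions technology, the cost-minimizing bundle uses no slack in either input: L/5 = K = Q.
So L = 5·38 = 190 and K = 38.

L* = 190, K* = 38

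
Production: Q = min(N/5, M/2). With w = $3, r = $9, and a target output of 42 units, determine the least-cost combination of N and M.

N* = 210, M* = 84

With a fixed-proportions technology, the cost-minimizing bundle uses no slack in either input: N/5 = M/2 = Q.
So N = 5·42 = 210 and M = 2·42 = 84.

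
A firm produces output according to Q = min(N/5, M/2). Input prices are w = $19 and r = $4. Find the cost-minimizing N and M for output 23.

With a fixed-proportions technology, the cost-minimizing bundle uses no slack in either input: N/5 = M/2 = Q.
So N = 5·23 = 115 and M = 2·23 = 46.

N* = 115, M* = 46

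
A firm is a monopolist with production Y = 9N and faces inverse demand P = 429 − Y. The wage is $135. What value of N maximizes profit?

N* = 23

Marginal revenue from the inverse demand is MR = 429 − 2Y.
The marginal product is MP_N = 9.
A monopolist hires until marginal revenue product equals the wage: MR·MP_N = w.
(429 − 18N)·9 = 135, so N = 23.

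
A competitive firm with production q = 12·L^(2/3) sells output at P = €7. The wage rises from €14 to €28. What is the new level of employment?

From P·MP_L = w with MP_L = 8·L^(-1/3), the labor demand is L(w) = (56/w)^(3).
At w = 14: L = 64. At w = 28: L = 8.

L* = 8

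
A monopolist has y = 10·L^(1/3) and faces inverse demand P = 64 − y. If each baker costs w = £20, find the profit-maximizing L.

Marginal revenue from the inverse demand is MR = 64 − 2y.
The marginal product is MP_L = (10/3)·L^(-2/3).
A monopolist hires until marginal revenue product equals the wage: MR·MP_L = w.
At L, y = 10·L^(1/3). Substituting and solving: (64 − 20·L^(1/3))·(10/3)·L^(-2/3) = 20 gives L = 8.

L* = 8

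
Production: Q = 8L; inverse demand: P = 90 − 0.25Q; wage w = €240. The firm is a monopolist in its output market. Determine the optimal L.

L* = 15

Marginal revenue from the inverse demand is MR = 90 − 0.5Q.
The marginal product is MP_L = 8.
A monopolist hires until marginal revenue product equals the wage: MR·MP_L = w.
(90 − 4L)·8 = 240, so L = 15.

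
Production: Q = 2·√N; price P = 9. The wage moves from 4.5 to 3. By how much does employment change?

From P·MP_N = w with MP_N = N^(-1/2), the labor demand is N(w) = (9/w)^(2).
At w = 4.5: N = 4. At w = 3: N = 9.
ΔN = 9 − 4 = 5.

ΔN = 5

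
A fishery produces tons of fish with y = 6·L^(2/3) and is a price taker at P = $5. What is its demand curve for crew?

L(w) = 8000/w³

MP_L = (2/3)·6·L^(-1/3) = 4·L^(-1/3).
Setting P·MP_L = w: 20·L^(-1/3) = w.
Solving for L: L^(-1/3) = w/20, so L = (20/w)^(3).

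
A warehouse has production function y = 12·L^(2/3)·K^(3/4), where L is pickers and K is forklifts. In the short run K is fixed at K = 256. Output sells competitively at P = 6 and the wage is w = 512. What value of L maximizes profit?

With K = 256, MP_L = (2/3)·12·L^(-1/3)·256^(3/4) = 512·L^(-1/3).
Profit maximization for a price taker requires P·MP_L = w: 6·512·L^(-1/3) = 512.
So L^(-1/3) = 1/6, which gives L = 216.

L* = 216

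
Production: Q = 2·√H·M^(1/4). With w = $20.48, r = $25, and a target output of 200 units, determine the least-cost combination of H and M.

H* = 625, M* = 256

Cost minimization requires the marginal rate of technical substitution to equal the input-price ratio: MP_H/MP_M = w/r.
Here MP_H/MP_M = (1/2)·(M/H)/(1/4) = 2·(M/H). Setting this equal to 20.48/25 = 0.8192 gives M = 0.4096H.
Substituting into Q = 200: 2·H^(1/2)·(0.4096H)^(1/4) = 200.
Solving, H = 625 and M = 256.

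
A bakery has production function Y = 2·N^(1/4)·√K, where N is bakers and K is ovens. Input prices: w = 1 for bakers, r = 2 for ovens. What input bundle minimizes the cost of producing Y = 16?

Cost minimization requires the marginal rate of technical substitution to equal the input-price ratio: MP_N/MP_K = w/r.
Here MP_N/MP_K = (1/4)·(K/N)/(1/2) = 0.5·(K/N). Setting this equal to 1/2 = 0.5 gives K = N.
Substituting into Y = 16: 2·N^(1/4)·(N)^(1/2) = 16.
Solving, N = 16 and K = 16.

N* = 16, K* = 16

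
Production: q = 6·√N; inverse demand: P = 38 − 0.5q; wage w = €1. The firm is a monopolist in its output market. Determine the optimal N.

N* = 36

Marginal revenue from the inverse demand is MR = 38 − q.
The marginal product is MP_N = 3·N^(-1/2).
A monopolist hires until marginal revenue product equals the wage: MR·MP_N = w.
At N, q = 6·√N. Substituting and solving: (38 − 6·√N)·3·N^(-1/2) = 1 gives N = 36.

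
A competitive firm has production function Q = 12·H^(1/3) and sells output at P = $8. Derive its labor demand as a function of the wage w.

H(w) = (32/w)^(3/2)

MP_H = (1/3)·12·H^(-2/3) = 4·H^(-2/3).
Setting P·MP_H = w: 32·H^(-2/3) = w.
Solving for H: H^(-2/3) = w/32, so H = (32/w)^(3/2).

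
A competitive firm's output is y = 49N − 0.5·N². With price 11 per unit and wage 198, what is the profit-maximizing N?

N* = 31

The marginal product of N is MP_N = 49 − N.
A price-taking firm hires until the value of the marginal product equals the wage: P·MP_N = w, so 11·(49 − N) = 198.
Then 49 − N = 18, giving N = 31.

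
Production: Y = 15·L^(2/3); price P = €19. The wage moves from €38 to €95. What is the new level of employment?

L* = 8

From P·MP_L = w with MP_L = 10·L^(-1/3), the labor demand is L(w) = (190/w)^(3).
At w = 38: L = 125. At w = 95: L = 8.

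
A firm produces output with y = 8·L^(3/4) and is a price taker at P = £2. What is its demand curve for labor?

L(w) = 20736/w^(4)

MP_L = (3/4)·8·L^(-1/4) = 6·L^(-1/4).
Setting P·MP_L = w: 12·L^(-1/4) = w.
Solving for L: L^(-1/4) = w/12, so L = (12/w)^(4).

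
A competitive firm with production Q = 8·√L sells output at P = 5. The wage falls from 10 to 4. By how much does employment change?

From P·MP_L = w with MP_L = 4·L^(-1/2), the labor demand is L(w) = (20/w)^(2).
At w = 10: L = 4. At w = 4: L = 25.
ΔL = 25 − 4 = 21.

ΔL = 21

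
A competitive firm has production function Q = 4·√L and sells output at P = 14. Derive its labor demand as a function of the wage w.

MP_L = (1/2)·4·L^(-1/2) = 2·L^(-1/2).
Setting P·MP_L = w: 28·L^(-1/2) = w.
Solving for L: L^(-1/2) = w/28, so L = (28/w)^(2).

L(w) = 784/w²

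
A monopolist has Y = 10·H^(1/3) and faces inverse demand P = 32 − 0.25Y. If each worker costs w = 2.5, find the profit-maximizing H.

H* = 64

Marginal revenue from the inverse demand is MR = 32 − 0.5Y.
The marginal product is MP_H = (10/3)·H^(-2/3).
A monopolist hires until marginal revenue product equals the wage: MR·MP_H = w.
At H, Y = 10·H^(1/3). Substituting and solving: (32 − 5·H^(1/3))·(10/3)·H^(-2/3) = 2.5 gives H = 64.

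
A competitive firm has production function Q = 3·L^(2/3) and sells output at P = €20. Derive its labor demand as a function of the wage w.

MP_L = (2/3)·3·L^(-1/3) = 2·L^(-1/3).
Setting P·MP_L = w: 40·L^(-1/3) = w.
Solving for L: L^(-1/3) = w/40, so L = (40/w)^(3).

L(w) = 64000/w³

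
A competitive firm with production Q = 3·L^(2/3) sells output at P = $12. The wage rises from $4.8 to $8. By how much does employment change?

From P·MP_L = w with MP_L = 2·L^(-1/3), the labor demand is L(w) = (24/w)^(3).
At w = 4.8: L = 125. At w = 8: L = 27.
ΔL = 27 − 125 = -98.

ΔL = -98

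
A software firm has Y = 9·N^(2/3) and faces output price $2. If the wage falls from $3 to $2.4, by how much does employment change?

From P·MP_N = w with MP_N = 6·N^(-1/3), the labor demand is N(w) = (12/w)^(3).
At w = 3: N = 64. At w = 2.4: N = 125.
ΔN = 125 − 64 = 61.

ΔN = 61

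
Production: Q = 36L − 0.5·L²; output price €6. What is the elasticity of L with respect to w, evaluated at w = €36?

ε = -0.2

From P·MP_L = w with MP_L = 36 − L, labor demand is L(w) = 36 − w/6.
dL/dw = −1/(6) = -1/6.
At w = 36, L = 30, so ε = (dL/dw)·(w/L) = (-1/6)·(36/30) = -0.2.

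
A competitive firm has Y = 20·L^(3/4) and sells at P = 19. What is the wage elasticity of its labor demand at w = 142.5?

MP_L = (3/4)·20·L^(-1/4), so P·MP_L = w gives 285·L^(-1/4) = w.
Solving, L(w) = (285/w)^(4). This is a constant-elasticity form: L ∝ w^(−4), so ε = −4.

ε = -4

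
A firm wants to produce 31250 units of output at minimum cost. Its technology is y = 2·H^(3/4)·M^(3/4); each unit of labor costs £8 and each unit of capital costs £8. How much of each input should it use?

H* = 625, M* = 625

Cost minimization requires the marginal rate of technical substitution to equal the input-price ratio: MP_H/MP_M = w/r.
Here MP_H/MP_M = (3/4)·(M/H)/(3/4) = (M/H). Setting this equal to 8/8 = 1 gives M = H.
Substituting into y = 31250: 2·H^(3/4)·(H)^(3/4) = 31250.
Solving, H = 625 and M = 625.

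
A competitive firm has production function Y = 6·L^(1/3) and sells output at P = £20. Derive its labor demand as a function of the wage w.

L(w) = (40/w)^(3/2)

MP_L = (1/3)·6·L^(-2/3) = 2·L^(-2/3).
Setting P·MP_L = w: 40·L^(-2/3) = w.
Solving for L: L^(-2/3) = w/40, so L = (40/w)^(3/2).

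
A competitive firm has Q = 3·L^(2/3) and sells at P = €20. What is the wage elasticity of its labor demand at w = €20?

MP_L = (2/3)·3·L^(-1/3), so P·MP_L = w gives 40·L^(-1/3) = w.
Solving, L(w) = (40/w)^(3). This is a constant-elasticity form: L ∝ w^(−3), so ε = −3.

ε = -3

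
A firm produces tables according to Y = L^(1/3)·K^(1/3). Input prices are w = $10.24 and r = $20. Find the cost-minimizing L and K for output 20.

L* = 125, K* = 64

Cost minimization requires the marginal rate of technical substitution to equal the input-price ratio: MP_L/MP_K = w/r.
Here MP_L/MP_K = (1/3)·(K/L)/(1/3) = (K/L). Setting this equal to 10.24/20 = 0.512 gives K = 0.512L.
Substituting into Y = 20: L^(1/3)·(0.512L)^(1/3) = 20.
Solving, L = 125 and K = 64.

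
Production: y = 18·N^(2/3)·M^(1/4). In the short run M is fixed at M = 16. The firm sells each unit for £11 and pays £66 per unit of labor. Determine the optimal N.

With M = 16, MP_N = (2/3)·18·N^(-1/3)·16^(1/4) = 24·N^(-1/3).
Profit maximization for a price taker requires P·MP_N = w: 11·24·N^(-1/3) = 66.
So N^(-1/3) = 0.25, which gives N = 64.

N* = 64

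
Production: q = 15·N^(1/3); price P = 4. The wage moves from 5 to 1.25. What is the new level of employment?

From P·MP_N = w with MP_N = 5·N^(-2/3), the labor demand is N(w) = (20/w)^(3/2).
At w = 5: N = 8. At w = 1.25: N = 64.

N* = 64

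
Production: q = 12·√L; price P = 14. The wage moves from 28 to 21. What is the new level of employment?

From P·MP_L = w with MP_L = 6·L^(-1/2), the labor demand is L(w) = (84/w)^(2).
At w = 28: L = 9. At w = 21: L = 16.

L* = 16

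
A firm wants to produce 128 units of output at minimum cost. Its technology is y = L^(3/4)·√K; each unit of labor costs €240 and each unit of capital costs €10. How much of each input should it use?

Cost minimization requires the marginal rate of technical substitution to equal the input-price ratio: MP_L/MP_K = w/r.
Here MP_L/MP_K = (3/4)·(K/L)/(1/2) = 1.5·(K/L). Setting this equal to 240/10 = 24 gives K = 16L.
Substituting into y = 128: L^(3/4)·(16L)^(1/2) = 128.
Solving, L = 16 and K = 256.

L* = 16, K* = 256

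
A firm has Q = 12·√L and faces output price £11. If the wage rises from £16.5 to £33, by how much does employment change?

From P·MP_L = w with MP_L = 6·L^(-1/2), the labor demand is L(w) = (66/w)^(2).
At w = 16.5: L = 16. At w = 33: L = 4.
ΔL = 4 − 16 = -12.

ΔL = -12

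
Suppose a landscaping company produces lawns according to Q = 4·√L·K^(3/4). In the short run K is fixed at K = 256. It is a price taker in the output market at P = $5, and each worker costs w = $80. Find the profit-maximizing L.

With K = 256, MP_L = (1/2)·4·L^(-1/2)·256^(3/4) = 128·L^(-1/2).
Profit maximization for a price taker requires P·MP_L = w: 5·128·L^(-1/2) = 80.
So L^(-1/2) = 0.125, which gives L = 64.

L* = 64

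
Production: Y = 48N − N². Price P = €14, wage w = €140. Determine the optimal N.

The marginal product of N is MP_N = 48 − 2N.
A price-taking firm hires until the value of the marginal product equals the wage: P·MP_N = w, so 14·(48 − 2N) = 140.
Then 48 − 2N = 10, giving N = 19.

N* = 19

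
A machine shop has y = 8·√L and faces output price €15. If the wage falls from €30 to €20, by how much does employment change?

ΔL = 5

From P·MP_L = w with MP_L = 4·L^(-1/2), the labor demand is L(w) = (60/w)^(2).
At w = 30: L = 4. At w = 20: L = 9.
ΔL = 9 − 4 = 5.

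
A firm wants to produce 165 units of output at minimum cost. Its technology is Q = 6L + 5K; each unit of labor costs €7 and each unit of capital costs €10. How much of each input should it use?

L* = 27.5, K* = 0

The inputs are perfect substitutes, so the firm uses whichever has the lower cost per unit of output.
Cost per unit of output via L is w/6 = 7/6; via K it is r/5 = 2. L is cheaper.
Producing Q = 165 with L alone: L = 27.5, K = 0.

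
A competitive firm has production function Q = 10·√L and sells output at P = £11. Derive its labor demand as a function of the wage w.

L(w) = 3025/w²

MP_L = (1/2)·10·L^(-1/2) = 5·L^(-1/2).
Setting P·MP_L = w: 55·L^(-1/2) = w.
Solving for L: L^(-1/2) = w/55, so L = (55/w)^(2).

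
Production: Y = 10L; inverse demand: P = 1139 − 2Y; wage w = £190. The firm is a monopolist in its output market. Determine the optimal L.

Marginal revenue from the inverse demand is MR = 1139 − 4Y.
The marginal product is MP_L = 10.
A monopolist hires until marginal revenue product equals the wage: MR·MP_L = w.
(1139 − 40L)·10 = 190, so L = 28.

L* = 28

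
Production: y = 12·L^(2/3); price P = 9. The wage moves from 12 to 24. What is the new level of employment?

From P·MP_L = w with MP_L = 8·L^(-1/3), the labor demand is L(w) = (72/w)^(3).
At w = 12: L = 216. At w = 24: L = 27.

L* = 27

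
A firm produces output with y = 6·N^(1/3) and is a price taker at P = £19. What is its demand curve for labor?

MP_N = (1/3)·6·N^(-2/3) = 2·N^(-2/3).
Setting P·MP_N = w: 38·N^(-2/3) = w.
Solving for N: N^(-2/3) = w/38, so N = (38/w)^(3/2).

N(w) = (38/w)^(3/2)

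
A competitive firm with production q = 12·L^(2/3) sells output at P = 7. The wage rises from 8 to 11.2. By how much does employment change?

From P·MP_L = w with MP_L = 8·L^(-1/3), the labor demand is L(w) = (56/w)^(3).
At w = 8: L = 343. At w = 11.2: L = 125.
ΔL = 125 − 343 = -218.

ΔL = -218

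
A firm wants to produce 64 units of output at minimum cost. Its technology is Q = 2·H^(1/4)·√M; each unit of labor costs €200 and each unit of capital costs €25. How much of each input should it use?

H* = 16, M* = 256

Cost minimization requires the marginal rate of technical substitution to equal the input-price ratio: MP_H/MP_M = w/r.
Here MP_H/MP_M = (1/4)·(M/H)/(1/2) = 0.5·(M/H). Setting this equal to 200/25 = 8 gives M = 16H.
Substituting into Q = 64: 2·H^(1/4)·(16H)^(1/2) = 64.
Solving, H = 16 and M = 256.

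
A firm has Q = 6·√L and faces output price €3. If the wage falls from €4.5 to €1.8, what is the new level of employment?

From P·MP_L = w with MP_L = 3·L^(-1/2), the labor demand is L(w) = (9/w)^(2).
At w = 4.5: L = 4. At w = 1.8: L = 25.

L* = 25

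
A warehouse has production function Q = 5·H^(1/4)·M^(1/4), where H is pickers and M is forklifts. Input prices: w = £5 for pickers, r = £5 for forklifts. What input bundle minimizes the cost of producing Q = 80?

H* = 256, M* = 256

Cost minimization requires the marginal rate of technical substitution to equal the input-price ratio: MP_H/MP_M = w/r.
Here MP_H/MP_M = (1/4)·(M/H)/(1/4) = (M/H). Setting this equal to 5/5 = 1 gives M = H.
Substituting into Q = 80: 5·H^(1/4)·(H)^(1/4) = 80.
Solving, H = 256 and M = 256.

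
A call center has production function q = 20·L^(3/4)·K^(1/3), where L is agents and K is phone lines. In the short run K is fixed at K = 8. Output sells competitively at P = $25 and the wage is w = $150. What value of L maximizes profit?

L* = 625

With K = 8, MP_L = (3/4)·20·L^(-1/4)·8^(1/3) = 30·L^(-1/4).
Profit maximization for a price taker requires P·MP_L = w: 25·30·L^(-1/4) = 150.
So L^(-1/4) = 0.2, which gives L = 625.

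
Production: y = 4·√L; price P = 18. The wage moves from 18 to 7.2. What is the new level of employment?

L* = 25

From P·MP_L = w with MP_L = 2·L^(-1/2), the labor demand is L(w) = (36/w)^(2).
At w = 18: L = 4. At w = 7.2: L = 25.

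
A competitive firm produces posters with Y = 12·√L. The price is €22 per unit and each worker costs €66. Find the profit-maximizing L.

MP_L = (1/2)·12·L^(-1/2) = 6·L^(-1/2).
Profit maximization for a price taker requires P·MP_L = w: 22·6·L^(-1/2) = 66.
So L^(-1/2) = 0.5, which gives L = 4.

L* = 4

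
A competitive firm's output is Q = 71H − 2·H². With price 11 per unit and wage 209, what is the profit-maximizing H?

H* = 13

The marginal product of H is MP_H = 71 − 4H.
A price-taking firm hires until the value of the marginal product equals the wage: P·MP_H = w, so 11·(71 − 4H) = 209.
Then 71 − 4H = 19, giving H = 13.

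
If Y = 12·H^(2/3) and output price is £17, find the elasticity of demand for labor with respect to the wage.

MP_H = (2/3)·12·H^(-1/3), so P·MP_H = w gives 136·H^(-1/3) = w.
Solving, H(w) = (136/w)^(3). This is a constant-elasticity form: H ∝ w^(−3), so ε = −3.

ε = -3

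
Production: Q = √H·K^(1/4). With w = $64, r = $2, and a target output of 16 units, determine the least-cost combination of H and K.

H* = 16, K* = 256

Cost minimization requires the marginal rate of technical substitution to equal the input-price ratio: MP_H/MP_K = w/r.
Here MP_H/MP_K = (1/2)·(K/H)/(1/4) = 2·(K/H). Setting this equal to 64/2 = 32 gives K = 16H.
Substituting into Q = 16: H^(1/2)·(16H)^(1/4) = 16.
Solving, H = 16 and K = 256.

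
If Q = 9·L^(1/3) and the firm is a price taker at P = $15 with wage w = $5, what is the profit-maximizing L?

L* = 27

MP_L = (1/3)·9·L^(-2/3) = 3·L^(-2/3).
Profit maximization for a price taker requires P·MP_L = w: 15·3·L^(-2/3) = 5.
So L^(-2/3) = 1/9, which gives L = 27.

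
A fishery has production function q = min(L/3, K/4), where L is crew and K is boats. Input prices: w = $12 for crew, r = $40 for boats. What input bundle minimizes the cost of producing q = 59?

With a fixed-proportions technology, the cost-minimizing bundle uses no slack in either input: L/3 = K/4 = q.
So L = 3·59 = 177 and K = 4·59 = 236.

L* = 177, K* = 236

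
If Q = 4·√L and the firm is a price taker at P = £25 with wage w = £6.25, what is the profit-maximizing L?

L* = 64

MP_L = (1/2)·4·L^(-1/2) = 2·L^(-1/2).
Profit maximization for a price taker requires P·MP_L = w: 25·2·L^(-1/2) = 6.25.
So L^(-1/2) = 0.125, which gives L = 64.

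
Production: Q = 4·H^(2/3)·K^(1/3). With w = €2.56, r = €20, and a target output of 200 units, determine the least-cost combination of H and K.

H* = 125, K* = 8

Cost minimization requires the marginal rate of technical substitution to equal the input-price ratio: MP_H/MP_K = w/r.
Here MP_H/MP_K = (2/3)·(K/H)/(1/3) = 2·(K/H). Setting this equal to 2.56/20 = 0.128 gives K = 0.064H.
Substituting into Q = 200: 4·H^(2/3)·(0.064H)^(1/3) = 200.
Solving, H = 125 and K = 8.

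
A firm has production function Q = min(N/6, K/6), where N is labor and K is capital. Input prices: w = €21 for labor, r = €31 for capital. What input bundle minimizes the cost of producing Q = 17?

N* = 102, K* = 102

With a fixed-proportions technology, the cost-minimizing bundle uses no slack in either input: N/6 = K/6 = Q.
So N = 6·17 = 102 and K = 6·17 = 102.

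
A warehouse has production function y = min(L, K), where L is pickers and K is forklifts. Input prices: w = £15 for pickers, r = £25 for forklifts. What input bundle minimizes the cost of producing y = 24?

With a fixed-proportions technology, the cost-minimizing bundle uses no slack in either input: L = K = y.
So L = 24 and K = 24.

L* = 24, K* = 24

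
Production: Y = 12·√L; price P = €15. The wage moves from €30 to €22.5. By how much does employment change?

From P·MP_L = w with MP_L = 6·L^(-1/2), the labor demand is L(w) = (90/w)^(2).
At w = 30: L = 9. At w = 22.5: L = 16.
ΔL = 16 − 9 = 7.

ΔL = 7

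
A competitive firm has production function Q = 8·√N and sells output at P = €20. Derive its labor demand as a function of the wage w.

N(w) = 6400/w²

MP_N = (1/2)·8·N^(-1/2) = 4·N^(-1/2).
Setting P·MP_N = w: 80·N^(-1/2) = w.
Solving for N: N^(-1/2) = w/80, so N = (80/w)^(2).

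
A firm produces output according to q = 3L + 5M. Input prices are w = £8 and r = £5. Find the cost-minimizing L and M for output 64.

L* = 0, M* = 12.8

The inputs are perfect substitutes, so the firm uses whichever has the lower cost per unit of output.
Cost per unit of output via L is w/3 = 8/3; via M it is r/5 = 1. M is cheaper.
Producing q = 64 with M alone: L = 0, M = 12.8.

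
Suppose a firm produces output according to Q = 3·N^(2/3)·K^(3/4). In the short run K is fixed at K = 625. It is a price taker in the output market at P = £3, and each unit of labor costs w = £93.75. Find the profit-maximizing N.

N* = 512

With K = 625, MP_N = (2/3)·3·N^(-1/3)·625^(3/4) = 250·N^(-1/3).
Profit maximization for a price taker requires P·MP_N = w: 3·250·N^(-1/3) = 93.75.
So N^(-1/3) = 0.125, which gives N = 512.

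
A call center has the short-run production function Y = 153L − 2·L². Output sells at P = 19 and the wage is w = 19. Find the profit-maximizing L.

L* = 38

The marginal product of L is MP_L = 153 − 4L.
A price-taking firm hires until the value of the marginal product equals the wage: P·MP_L = w, so 19·(153 − 4L) = 19.
Then 153 − 4L = 1, giving L = 38.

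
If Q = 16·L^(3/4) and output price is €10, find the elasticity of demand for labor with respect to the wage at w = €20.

ε = -4

MP_L = (3/4)·16·L^(-1/4), so P·MP_L = w gives 120·L^(-1/4) = w.
Solving, L(w) = (120/w)^(4). This is a constant-elasticity form: L ∝ w^(−4), so ε = −4.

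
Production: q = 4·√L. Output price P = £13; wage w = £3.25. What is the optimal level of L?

MP_L = (1/2)·4·L^(-1/2) = 2·L^(-1/2).
Profit maximization for a price taker requires P·MP_L = w: 13·2·L^(-1/2) = 3.25.
So L^(-1/2) = 0.125, which gives L = 64.

L* = 64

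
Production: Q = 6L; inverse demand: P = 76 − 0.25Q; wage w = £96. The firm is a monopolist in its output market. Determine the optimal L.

Marginal revenue from the inverse demand is MR = 76 − 0.5Q.
The marginal product is MP_L = 6.
A monopolist hires until marginal revenue product equals the wage: MR·MP_L = w.
(76 − 3L)·6 = 96, so L = 20.

L* = 20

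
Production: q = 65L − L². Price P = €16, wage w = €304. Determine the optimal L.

The marginal product of L is MP_L = 65 − 2L.
A price-taking firm hires until the value of the marginal product equals the wage: P·MP_L = w, so 16·(65 − 2L) = 304.
Then 65 − 2L = 19, giving L = 23.

L* = 23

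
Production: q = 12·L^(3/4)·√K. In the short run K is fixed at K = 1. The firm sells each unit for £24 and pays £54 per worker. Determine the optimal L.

L* = 256

With K = 1, MP_L = (3/4)·12·L^(-1/4)·1^(1/2) = 9·L^(-1/4).
Profit maximization for a price taker requires P·MP_L = w: 24·9·L^(-1/4) = 54.
So L^(-1/4) = 0.25, which gives L = 256.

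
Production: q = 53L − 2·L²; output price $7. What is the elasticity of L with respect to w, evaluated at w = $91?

ε = -0.325

From P·MP_L = w with MP_L = 53 − 4L, labor demand is L(w) = (53 − w/7)/4.
dL/dw = −1/(28) = -1/28.
At w = 91, L = 10, so ε = (dL/dw)·(w/L) = (-1/28)·(91/10) = -0.325.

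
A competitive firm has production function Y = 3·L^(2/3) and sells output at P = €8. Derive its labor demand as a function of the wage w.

L(w) = 4096/w³

MP_L = (2/3)·3·L^(-1/3) = 2·L^(-1/3).
Setting P·MP_L = w: 16·L^(-1/3) = w.
Solving for L: L^(-1/3) = w/16, so L = (16/w)^(3).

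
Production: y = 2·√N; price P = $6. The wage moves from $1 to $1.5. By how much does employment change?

ΔN = -20

From P·MP_N = w with MP_N = N^(-1/2), the labor demand is N(w) = (6/w)^(2).
At w = 1: N = 36. At w = 1.5: N = 16.
ΔN = 16 − 36 = -20.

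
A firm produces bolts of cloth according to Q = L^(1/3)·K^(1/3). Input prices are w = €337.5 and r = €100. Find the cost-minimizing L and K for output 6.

Cost minimization requires the marginal rate of technical substitution to equal the input-price ratio: MP_L/MP_K = w/r.
Here MP_L/MP_K = (1/3)·(K/L)/(1/3) = (K/L). Setting this equal to 337.5/100 = 3.375 gives K = 3.375L.
Substituting into Q = 6: L^(1/3)·(3.375L)^(1/3) = 6.
Solving, L = 8 and K = 27.

L* = 8, K* = 27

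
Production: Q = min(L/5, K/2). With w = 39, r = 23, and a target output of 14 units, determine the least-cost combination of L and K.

L* = 70, K* = 28

With a fixed-proportions technology, the cost-minimizing bundle uses no slack in either input: L/5 = K/2 = Q.
So L = 5·14 = 70 and K = 2·14 = 28.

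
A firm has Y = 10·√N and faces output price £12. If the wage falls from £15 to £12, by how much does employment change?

From P·MP_N = w with MP_N = 5·N^(-1/2), the labor demand is N(w) = (60/w)^(2).
At w = 15: N = 16. At w = 12: N = 25.
ΔN = 25 − 16 = 9.

ΔN = 9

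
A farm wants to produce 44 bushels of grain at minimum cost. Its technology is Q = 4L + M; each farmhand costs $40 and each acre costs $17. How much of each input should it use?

L* = 11, M* = 0

The inputs are perfect substitutes, so the firm uses whichever has the lower cost per unit of output.
Cost per unit of output via L is 10; via M it is 17. L is cheaper.
Producing Q = 44 with L alone: L = 11, M = 0.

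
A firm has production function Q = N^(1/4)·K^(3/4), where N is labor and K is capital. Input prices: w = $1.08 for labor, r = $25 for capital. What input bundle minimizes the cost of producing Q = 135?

Cost minimization requires the marginal rate of technical substitution to equal the input-price ratio: MP_N/MP_K = w/r.
Here MP_N/MP_K = (1/4)·(K/N)/(3/4) = (1/3)·(K/N). Setting this equal to 1.08/25 = 0.0432 gives K = 0.1296N.
Substituting into Q = 135: N^(1/4)·(0.1296N)^(3/4) = 135.
Solving, N = 625 and K = 81.

N* = 625, K* = 81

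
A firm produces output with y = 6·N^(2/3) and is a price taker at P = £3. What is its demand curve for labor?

N(w) = 1728/w³

MP_N = (2/3)·6·N^(-1/3) = 4·N^(-1/3).
Setting P·MP_N = w: 12·N^(-1/3) = w.
Solving for N: N^(-1/3) = w/12, so N = (12/w)^(3).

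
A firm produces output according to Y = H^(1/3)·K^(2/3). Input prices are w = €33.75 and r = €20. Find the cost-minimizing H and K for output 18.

Cost minimization requires the marginal rate of technical substitution to equal the input-price ratio: MP_H/MP_K = w/r.
Here MP_H/MP_K = (1/3)·(K/H)/(2/3) = 0.5·(K/H). Setting this equal to 33.75/20 = 1.6875 gives K = 3.375H.
Substituting into Y = 18: H^(1/3)·(3.375H)^(2/3) = 18.
Solving, H = 8 and K = 27.

H* = 8, K* = 27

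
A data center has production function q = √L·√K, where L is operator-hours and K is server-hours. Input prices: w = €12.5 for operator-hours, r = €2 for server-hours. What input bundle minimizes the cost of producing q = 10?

L* = 4, K* = 25

Cost minimization requires the marginal rate of technical substitution to equal the input-price ratio: MP_L/MP_K = w/r.
Here MP_L/MP_K = (1/2)·(K/L)/(1/2) = (K/L). Setting this equal to 12.5/2 = 6.25 gives K = 6.25L.
Substituting into q = 10: L^(1/2)·(6.25L)^(1/2) = 10.
Solving, L = 4 and K = 25.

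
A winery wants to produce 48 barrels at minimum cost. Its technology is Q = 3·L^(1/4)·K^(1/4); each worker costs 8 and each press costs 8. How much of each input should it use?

Cost minimization requires the marginal rate of technical substitution to equal the input-price ratio: MP_L/MP_K = w/r.
Here MP_L/MP_K = (1/4)·(K/L)/(1/4) = (K/L). Setting this equal to 8/8 = 1 gives K = L.
Substituting into Q = 48: 3·L^(1/4)·(L)^(1/4) = 48.
Solving, L = 256 and K = 256.

L* = 256, K* = 256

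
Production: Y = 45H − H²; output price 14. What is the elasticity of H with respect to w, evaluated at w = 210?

From P·MP_H = w with MP_H = 45 − 2H, labor demand is H(w) = (45 − w/14)/2.
dH/dw = −1/(28) = -1/28.
At w = 210, H = 15, so ε = (dH/dw)·(w/H) = (-1/28)·(210/15) = -0.5.

ε = -0.5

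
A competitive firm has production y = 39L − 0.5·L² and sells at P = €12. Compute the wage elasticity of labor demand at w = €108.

ε = -0.3

From P·MP_L = w with MP_L = 39 − L, labor demand is L(w) = 39 − w/12.
dL/dw = −1/(12) = -1/12.
At w = 108, L = 30, so ε = (dL/dw)·(w/L) = (-1/12)·(108/30) = -0.3.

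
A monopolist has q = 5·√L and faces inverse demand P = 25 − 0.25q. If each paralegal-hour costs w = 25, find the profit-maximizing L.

L* = 4

Marginal revenue from the inverse demand is MR = 25 − 0.5q.
The marginal product is MP_L = 2.5·L^(-1/2).
A monopolist hires until marginal revenue product equals the wage: MR·MP_L = w.
At L, q = 5·√L. Substituting and solving: (25 − 2.5·√L)·2.5·L^(-1/2) = 25 gives L = 4.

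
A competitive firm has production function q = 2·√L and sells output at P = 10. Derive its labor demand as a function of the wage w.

MP_L = (1/2)·2·L^(-1/2) = L^(-1/2).
Setting P·MP_L = w: 10·L^(-1/2) = w.
Solving for L: L^(-1/2) = w/10, so L = (10/w)^(2).

L(w) = 100/w²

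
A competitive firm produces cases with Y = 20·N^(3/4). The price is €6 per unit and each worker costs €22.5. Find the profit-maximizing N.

MP_N = (3/4)·20·N^(-1/4) = 15·N^(-1/4).
Profit maximization for a price taker requires P·MP_N = w: 6·15·N^(-1/4) = 22.5.
So N^(-1/4) = 0.25, which gives N = 256.

N* = 256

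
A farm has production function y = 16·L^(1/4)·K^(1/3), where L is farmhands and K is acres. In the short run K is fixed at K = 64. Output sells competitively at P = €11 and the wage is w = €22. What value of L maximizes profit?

With K = 64, MP_L = (1/4)·16·L^(-3/4)·64^(1/3) = 16·L^(-3/4).
Profit maximization for a price taker requires P·MP_L = w: 11·16·L^(-3/4) = 22.
So L^(-3/4) = 0.125, which gives L = 16.

L* = 16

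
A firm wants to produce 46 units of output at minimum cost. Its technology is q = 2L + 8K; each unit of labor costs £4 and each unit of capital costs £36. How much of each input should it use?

The inputs are perfect substitutes, so the firm uses whichever has the lower cost per unit of output.
Cost per unit of output via L is w/2 = 2; via K it is r/8 = 4.5. L is cheaper.
Producing q = 46 with L alone: L = 23, K = 0.

L* = 23, K* = 0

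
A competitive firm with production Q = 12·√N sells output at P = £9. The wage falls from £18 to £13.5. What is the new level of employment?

From P·MP_N = w with MP_N = 6·N^(-1/2), the labor demand is N(w) = (54/w)^(2).
At w = 18: N = 9. At w = 13.5: N = 16.

N* = 16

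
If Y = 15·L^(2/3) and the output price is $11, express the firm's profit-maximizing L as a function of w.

L(w) = 1331000/w³

MP_L = (2/3)·15·L^(-1/3) = 10·L^(-1/3).
Setting P·MP_L = w: 110·L^(-1/3) = w.
Solving for L: L^(-1/3) = w/110, so L = (110/w)^(3).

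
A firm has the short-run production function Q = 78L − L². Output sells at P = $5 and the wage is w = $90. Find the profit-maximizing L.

The marginal product of L is MP_L = 78 − 2L.
A price-taking firm hires until the value of the marginal product equals the wage: P·MP_L = w, so 5·(78 − 2L) = 90.
Then 78 − 2L = 18, giving L = 30.

L* = 30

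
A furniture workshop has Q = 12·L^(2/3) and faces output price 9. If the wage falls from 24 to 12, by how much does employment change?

From P·MP_L = w with MP_L = 8·L^(-1/3), the labor demand is L(w) = (72/w)^(3).
At w = 24: L = 27. At w = 12: L = 216.
ΔL = 216 − 27 = 189.

ΔL = 189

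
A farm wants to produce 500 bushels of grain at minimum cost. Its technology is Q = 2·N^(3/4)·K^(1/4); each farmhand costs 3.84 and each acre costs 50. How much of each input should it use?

Cost minimization requires the marginal rate of technical substitution to equal the input-price ratio: MP_N/MP_K = w/r.
Here MP_N/MP_K = (3/4)·(K/N)/(1/4) = 3·(K/N). Setting this equal to 3.84/50 = 0.0768 gives K = 0.0256N.
Substituting into Q = 500: 2·N^(3/4)·(0.0256N)^(1/4) = 500.
Solving, N = 625 and K = 16.

N* = 625, K* = 16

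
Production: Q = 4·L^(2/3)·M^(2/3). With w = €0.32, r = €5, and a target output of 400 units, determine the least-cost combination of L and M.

L* = 125, M* = 8

Cost minimization requires the marginal rate of technical substitution to equal the input-price ratio: MP_L/MP_M = w/r.
Here MP_L/MP_M = (2/3)·(M/L)/(2/3) = (M/L). Setting this equal to 0.32/5 = 0.064 gives M = 0.064L.
Substituting into Q = 400: 4·L^(2/3)·(0.064L)^(2/3) = 400.
Solving, L = 125 and M = 8.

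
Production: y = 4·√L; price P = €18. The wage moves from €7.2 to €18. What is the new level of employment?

L* = 4

From P·MP_L = w with MP_L = 2·L^(-1/2), the labor demand is L(w) = (36/w)^(2).
At w = 7.2: L = 25. At w = 18: L = 4.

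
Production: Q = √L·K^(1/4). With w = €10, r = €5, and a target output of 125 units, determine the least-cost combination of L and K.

Cost minimization requires the marginal rate of technical substitution to equal the input-price ratio: MP_L/MP_K = w/r.
Here MP_L/MP_K = (1/2)·(K/L)/(1/4) = 2·(K/L). Setting this equal to 10/5 = 2 gives K = L.
Substituting into Q = 125: L^(1/2)·(L)^(1/4) = 125.
Solving, L = 625 and K = 625.

L* = 625, K* = 625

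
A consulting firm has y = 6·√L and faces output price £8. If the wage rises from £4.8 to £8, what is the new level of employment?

From P·MP_L = w with MP_L = 3·L^(-1/2), the labor demand is L(w) = (24/w)^(2).
At w = 4.8: L = 25. At w = 8: L = 9.

L* = 9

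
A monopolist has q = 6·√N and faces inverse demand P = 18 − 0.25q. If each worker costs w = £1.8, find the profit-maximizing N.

N* = 25

Marginal revenue from the inverse demand is MR = 18 − 0.5q.
The marginal product is MP_N = 3·N^(-1/2).
A monopolist hires until marginal revenue product equals the wage: MR·MP_N = w.
At N, q = 6·√N. Substituting and solving: (18 − 3·√N)·3·N^(-1/2) = 1.8 gives N = 25.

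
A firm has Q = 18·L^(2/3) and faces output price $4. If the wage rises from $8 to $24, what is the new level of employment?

L* = 8

From P·MP_L = w with MP_L = 12·L^(-1/3), the labor demand is L(w) = (48/w)^(3).
At w = 8: L = 216. At w = 24: L = 8.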